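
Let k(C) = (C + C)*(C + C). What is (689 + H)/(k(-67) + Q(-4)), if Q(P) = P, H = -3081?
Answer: -299/2244 ≈ -0.13324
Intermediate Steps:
k(C) = 4*C² (k(C) = (2*C)*(2*C) = 4*C²)
(689 + H)/(k(-67) + Q(-4)) = (689 - 3081)/(4*(-67)² - 4) = -2392/(4*4489 - 4) = -2392/(17956 - 4) = -2392/17952 = -2392*1/17952 = -299/2244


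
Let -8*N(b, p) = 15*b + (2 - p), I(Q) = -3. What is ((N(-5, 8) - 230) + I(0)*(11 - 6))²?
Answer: 3530641/64 ≈ 55166.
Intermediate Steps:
N(b, p) = -¼ - 15*b/8 + p/8 (N(b, p) = -(15*b + (2 - p))/8 = -(2 - p + 15*b)/8 = -¼ - 15*b/8 + p/8)
((N(-5, 8) - 230) + I(0)*(11 - 6))² = (((-¼ - 15/8*(-5) + (⅛)*8) - 230) - 3*(11 - 6))² = (((-¼ + 75/8 + 1) - 230) - 3*5)² = ((81/8 - 230) - 15)² = (-1759/8 - 15)² = (-1879/8)² = 3530641/64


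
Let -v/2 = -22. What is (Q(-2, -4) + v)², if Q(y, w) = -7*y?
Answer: 3364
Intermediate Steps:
v = 44 (v = -2*(-22) = 44)
(Q(-2, -4) + v)² = (-7*(-2) + 44)² = (14 + 44)² = 58² = 3364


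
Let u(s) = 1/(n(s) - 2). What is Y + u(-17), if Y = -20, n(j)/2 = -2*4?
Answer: -361/18 ≈ -20.056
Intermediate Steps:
n(j) = -16 (n(j) = 2*(-2*4) = 2*(-8) = -16)
u(s) = -1/18 (u(s) = 1/(-16 - 2) = 1/(-18) = -1/18)
Y + u(-17) = -20 - 1/18 = -361/18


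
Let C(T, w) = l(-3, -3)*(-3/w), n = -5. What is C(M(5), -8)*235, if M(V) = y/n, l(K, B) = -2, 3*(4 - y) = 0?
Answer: -705/4 ≈ -176.25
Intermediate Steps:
y = 4 (y = 4 - ⅓*0 = 4 + 0 = 4)
M(V) = -⅘ (M(V) = 4/(-5) = 4*(-⅕) = -⅘)
C(T, w) = 6/w (C(T, w) = -(-6)/w = 6/w)
C(M(5), -8)*235 = (6/(-8))*235 = (6*(-⅛))*235 = -¾*235 = -705/4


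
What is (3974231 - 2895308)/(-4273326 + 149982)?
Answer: -359641/1374448 ≈ -0.26166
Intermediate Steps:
(3974231 - 2895308)/(-4273326 + 149982) = 1078923/(-4123344) = 1078923*(-1/4123344) = -359641/1374448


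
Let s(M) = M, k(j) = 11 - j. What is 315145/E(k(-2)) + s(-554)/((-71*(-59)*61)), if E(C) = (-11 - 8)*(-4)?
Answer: 80528644601/19420204 ≈ 4146.6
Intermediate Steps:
E(C) = 76 (E(C) = -19*(-4) = 76)
315145/E(k(-2)) + s(-554)/((-71*(-59)*61)) = 315145/76 - 554/(-71*(-59)*61) = 315145*(1/76) - 554/(4189*61) = 315145/76 - 554/255529 = 80528644601/19420204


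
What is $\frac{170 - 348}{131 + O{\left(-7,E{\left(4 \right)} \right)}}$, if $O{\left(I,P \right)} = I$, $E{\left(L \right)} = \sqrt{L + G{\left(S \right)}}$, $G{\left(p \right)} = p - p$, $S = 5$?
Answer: $- \frac{89}{62} \approx -1.4355$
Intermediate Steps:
$G{\left(p \right)} = 0$
$E{\left(L \right)} = \sqrt{L}$ ($E{\left(L \right)} = \sqrt{L + 0} = \sqrt{L}$)
$\frac{170 - 348}{131 + O{\left(-7,E{\left(4 \right)} \right)}} = \frac{170 - 348}{131 - 7} = - \frac{178}{124} = \left(-178\right) \frac{1}{124} = - \frac{89}{62}$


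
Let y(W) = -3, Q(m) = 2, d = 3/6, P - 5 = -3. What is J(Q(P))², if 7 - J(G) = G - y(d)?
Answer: 4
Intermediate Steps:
P = 2 (P = 5 - 3 = 2)
d = ½ (d = 3*(⅙) = ½ ≈ 0.50000)
J(G) = 4 - G (J(G) = 7 - (G - 1*(-3)) = 7 - (G + 3) = 7 - (3 + G) = 7 + (-3 - G) = 4 - G)
J(Q(P))² = (4 - 1*2)² = (4 - 2)² = 2² = 4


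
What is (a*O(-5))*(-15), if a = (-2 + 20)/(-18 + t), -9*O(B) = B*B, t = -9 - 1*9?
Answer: -125/6 ≈ -20.833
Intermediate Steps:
t = -18 (t = -9 - 9 = -18)
O(B) = -B**2/9 (O(B) = -B*B/9 = -B**2/9)
a = -1/2 (a = (-2 + 20)/(-18 - 18) = 18/(-36) = 18*(-1/36) = -1/2 ≈ -0.50000)
(a*O(-5))*(-15) = -(-1)*(-5)**2/18*(-15) = -(-1)*25/18*(-15) = -1/2*(-25/9)*(-15) = (25/18)*(-15) = -125/6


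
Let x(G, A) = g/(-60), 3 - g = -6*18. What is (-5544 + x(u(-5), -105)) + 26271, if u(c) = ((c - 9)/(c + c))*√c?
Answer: 414503/20 ≈ 20725.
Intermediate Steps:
u(c) = (-9 + c)/(2*√c) (u(c) = ((-9 + c)/((2*c)))*√c = ((-9 + c)*(1/(2*c)))*√c = ((-9 + c)/(2*c))*√c = (-9 + c)/(2*√c))
g = 111 (g = 3 - (-6)*18 = 3 - 1*(-108) = 3 + 108 = 111)
x(G, A) = -37/20 (x(G, A) = 111/(-60) = 111*(-1/60) = -37/20)
(-5544 + x(u(-5), -105)) + 26271 = (-5544 - 37/20) + 26271 = -110917/20 + 26271 = 414503/20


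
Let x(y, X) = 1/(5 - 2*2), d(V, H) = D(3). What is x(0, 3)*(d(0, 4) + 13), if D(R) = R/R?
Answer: 14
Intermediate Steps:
D(R) = 1
d(V, H) = 1
x(y, X) = 1 (x(y, X) = 1/(5 - 4) = 1/1 = 1)
x(0, 3)*(d(0, 4) + 13) = 1*(1 + 13) = 1*14 = 14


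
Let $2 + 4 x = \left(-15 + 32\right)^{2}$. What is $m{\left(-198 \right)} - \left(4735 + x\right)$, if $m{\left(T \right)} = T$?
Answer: $- \frac{20019}{4} \approx -5004.8$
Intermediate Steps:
$x = \frac{287}{4}$ ($x = - \frac{1}{2} + \frac{\left(-15 + 32\right)^{2}}{4} = - \frac{1}{2} + \frac{17^{2}}{4} = - \frac{1}{2} + \frac{1}{4} \cdot 289 = - \frac{1}{2} + \frac{289}{4} = \frac{287}{4} \approx 71.75$)
$m{\left(-198 \right)} - \left(4735 + x\right) = -198 - \left(4735 + \frac{287}{4}\right) = -198 - \frac{19227}{4} = - \frac{20019}{4}$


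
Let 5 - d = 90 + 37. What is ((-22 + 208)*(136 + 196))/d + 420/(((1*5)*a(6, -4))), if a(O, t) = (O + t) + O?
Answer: -60471/122 ≈ -495.66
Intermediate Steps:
a(O, t) = t + 2*O
d = -122 (d = 5 - (90 + 37) = 5 - 1*127 = 5 - 127 = -122)
((-22 + 208)*(136 + 196))/d + 420/(((1*5)*a(6, -4))) = ((-22 + 208)*(136 + 196))/(-122) + 420/(((1*5)*(-4 + 2*6))) = (186*332)*(-1/122) + 420/((5*(-4 + 12))) = 61752*(-1/122) + 420/((5*8)) = -30876/61 + 420/40 = -30876/61 + 420*(1/40) = -30876/61 + 21/2 = -60471/122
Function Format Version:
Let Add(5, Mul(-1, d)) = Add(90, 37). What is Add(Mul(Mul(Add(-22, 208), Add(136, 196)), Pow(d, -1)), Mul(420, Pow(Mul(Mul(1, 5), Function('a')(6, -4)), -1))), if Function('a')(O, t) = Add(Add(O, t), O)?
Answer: Rational(-60471, 122) ≈ -495.66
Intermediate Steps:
Function('a')(O, t) = Add(t, Mul(2, O))
d = -122 (d = Add(5, Mul(-1, Add(90, 37))) = Add(5, Mul(-1, 127)) = Add(5, -127) = -122)
Add(Mul(Mul(Add(-22, 208), Add(136, 196)), Pow(d, -1)), Mul(420, Pow(Mul(Mul(1, 5), Function('a')(6, -4)), -1))) = Add(Mul(Mul(Add(-22, 208), Add(136, 196)), Pow(-122, -1)), Mul(420, Pow(Mul(Mul(1, 5), Add(-4, Mul(2, 6))), -1))) = Add(Mul(Mul(186, 332), Rational(-1, 122)), Mul(420, Pow(Mul(5, Add(-4, 12)), -1))) = Add(Mul(61752, Rational(-1, 122)), Mul(420, Pow(Mul(5, 8), -1))) = Add(Rational(-30876, 61), Mul(420, Pow(40, -1))) = Add(Rational(-30876, 61), Mul(420, Rational(1, 40))) = Add(Rational(-30876, 61), Rational(21, 2)) = Rational(-60471, 122)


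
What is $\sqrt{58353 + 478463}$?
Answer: $4 \sqrt{33551} \approx 732.68$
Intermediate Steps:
$\sqrt{58353 + 478463} = \sqrt{536816} = 4 \sqrt{33551}$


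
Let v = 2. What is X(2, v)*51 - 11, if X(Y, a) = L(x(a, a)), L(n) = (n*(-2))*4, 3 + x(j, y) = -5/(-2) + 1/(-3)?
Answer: 329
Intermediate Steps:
x(j, y) = -5/6 (x(j, y) = -3 + (-5/(-2) + 1/(-3)) = -3 + (-5*(-1/2) + 1*(-1/3)) = -3 + (5/2 - 1/3) = -3 + 13/6 = -5/6)
L(n) = -8*n (L(n) = -2*n*4 = -8*n)
X(Y, a) = 20/3 (X(Y, a) = -8*(-5/6) = 20/3)
X(2, v)*51 - 11 = (20/3)*51 - 11 = 340 - 11 = 329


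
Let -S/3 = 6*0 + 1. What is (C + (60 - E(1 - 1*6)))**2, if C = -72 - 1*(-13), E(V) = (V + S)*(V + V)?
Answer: 6241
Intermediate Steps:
S = -3 (S = -3*(6*0 + 1) = -3*(0 + 1) = -3*1 = -3)
E(V) = 2*V*(-3 + V) (E(V) = (V - 3)*(V + V) = (-3 + V)*(2*V) = 2*V*(-3 + V))
C = -59 (C = -72 + 13 = -59)
(C + (60 - E(1 - 1*6)))**2 = (-59 + (60 - 2*(1 - 1*6)*(-3 + (1 - 1*6))))**2 = (-59 + (60 - 2*(1 - 6)*(-3 + (1 - 6))))**2 = (-59 + (60 - 2*(-5)*(-3 - 5)))**2 = (-59 + (60 - 2*(-5)*(-8)))**2 = (-59 + (60 - 1*80))**2 = (-59 + (60 - 80))**2 = (-59 - 20)**2 = (-79)**2 = 6241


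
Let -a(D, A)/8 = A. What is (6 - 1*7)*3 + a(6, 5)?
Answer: -43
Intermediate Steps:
a(D, A) = -8*A
(6 - 1*7)*3 + a(6, 5) = (6 - 1*7)*3 - 8*5 = (6 - 7)*3 - 40 = -1*3 - 40 = -3 - 40 = -43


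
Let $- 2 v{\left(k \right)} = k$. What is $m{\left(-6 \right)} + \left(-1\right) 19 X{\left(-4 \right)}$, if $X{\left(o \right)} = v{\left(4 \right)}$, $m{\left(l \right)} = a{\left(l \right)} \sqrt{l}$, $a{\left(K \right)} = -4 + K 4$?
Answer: $38 - 28 i \sqrt{6} \approx 38.0 - 68.586 i$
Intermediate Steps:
$a{\left(K \right)} = -4 + 4 K$
$v{\left(k \right)} = - \frac{k}{2}$
$m{\left(l \right)} = \sqrt{l} \left(-4 + 4 l\right)$ ($m{\left(l \right)} = \left(-4 + 4 l\right) \sqrt{l} = \sqrt{l} \left(-4 + 4 l\right)$)
$X{\left(o \right)} = -2$ ($X{\left(o \right)} = \left(- \frac{1}{2}\right) 4 = -2$)
$m{\left(-6 \right)} + \left(-1\right) 19 X{\left(-4 \right)} = 4 \sqrt{-6} \left(-1 - 6\right) + \left(-1\right) 19 \left(-2\right) = 4 i \sqrt{6} \left(-7\right) - -38 = - 28 i \sqrt{6} + 38 = 38 - 28 i \sqrt{6}$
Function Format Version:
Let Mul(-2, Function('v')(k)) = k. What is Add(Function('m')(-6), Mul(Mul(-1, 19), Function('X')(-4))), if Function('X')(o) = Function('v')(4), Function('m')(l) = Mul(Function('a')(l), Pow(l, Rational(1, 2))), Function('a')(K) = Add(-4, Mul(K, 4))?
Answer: Add(38, Mul(-28, I, Pow(6, Rational(1, 2)))) ≈ Add(38.000, Mul(-68.586, I))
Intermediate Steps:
Function('a')(K) = Add(-4, Mul(4, K))
Function('v')(k) = Mul(Rational(-1, 2), k)
Function('m')(l) = Mul(Pow(l, Rational(1, 2)), Add(-4, Mul(4, l))) (Function('m')(l) = Mul(Add(-4, Mul(4, l)), Pow(l, Rational(1, 2))) = Mul(Pow(l, Rational(1, 2)), Add(-4, Mul(4, l))))
Function('X')(o) = -2 (Function('X')(o) = Mul(Rational(-1, 2), 4) = -2)
Add(Function('m')(-6), Mul(Mul(-1, 19), Function('X')(-4))) = Add(Mul(4, Pow(-6, Rational(1, 2)), Add(-1, -6)), Mul(Mul(-1, 19), -2)) = Add(Mul(4, Mul(I, Pow(6, Rational(1, 2))), -7), Mul(-19, -2)) = Add(Mul(-28, I, Pow(6, Rational(1, 2))), 38) = Add(38, Mul(-28, I, Pow(6, Rational(1, 2))))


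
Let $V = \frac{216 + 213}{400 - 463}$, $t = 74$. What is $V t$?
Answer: $- \frac{10582}{21} \approx -503.9$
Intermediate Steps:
$V = - \frac{143}{21}$ ($V = \frac{429}{-63} = 429 \left(- \frac{1}{63}\right) = - \frac{143}{21} \approx -6.8095$)
$V t = \left(- \frac{143}{21}\right) 74 = - \frac{10582}{21}$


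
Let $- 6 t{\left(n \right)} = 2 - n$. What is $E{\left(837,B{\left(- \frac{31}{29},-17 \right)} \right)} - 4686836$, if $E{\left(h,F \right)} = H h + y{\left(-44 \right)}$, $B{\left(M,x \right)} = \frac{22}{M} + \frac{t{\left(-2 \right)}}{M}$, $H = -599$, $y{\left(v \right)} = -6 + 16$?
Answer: $-5188189$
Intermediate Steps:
$t{\left(n \right)} = - \frac{1}{3} + \frac{n}{6}$ ($t{\left(n \right)} = - \frac{2 - n}{6} = - \frac{1}{3} + \frac{n}{6}$)
$y{\left(v \right)} = 10$
$B{\left(M,x \right)} = \frac{64}{3 M}$ ($B{\left(M,x \right)} = \frac{22}{M} + \frac{- \frac{1}{3} + \frac{1}{6} \left(-2\right)}{M} = \frac{22}{M} + \frac{- \frac{1}{3} - \frac{1}{3}}{M} = \frac{22}{M} - \frac{2}{3 M} = \frac{64}{3 M}$)
$E{\left(h,F \right)} = 10 - 599 h$ ($E{\left(h,F \right)} = - 599 h + 10 = 10 - 599 h$)
$E{\left(837,B{\left(- \frac{31}{29},-17 \right)} \right)} - 4686836 = \left(10 - 501363\right) - 4686836 = -501353 - 4686836 = -5188189$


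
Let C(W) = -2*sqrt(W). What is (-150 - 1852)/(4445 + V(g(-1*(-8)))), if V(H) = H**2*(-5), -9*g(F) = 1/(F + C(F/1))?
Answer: -2391471770688/5309729361217 - 10378368*sqrt(2)/26548646806085 ≈ -0.45039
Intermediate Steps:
g(F) = -1/(9*(F - 2*sqrt(F)))
V(H) = -5*H**2
(-150 - 1852)/(4445 + V(g(-1*(-8)))) = (-150 - 1852)/(4445 - 5/(-(-9)*(-8) + 18*sqrt(-1*(-8)))**2) = -2002/(4445 - 5/(-9*8 + 18*sqrt(8))**2) = -2002/(4445 - 5/(-72 + 18*(2*sqrt(2)))**2) = -2002/(4445 - 5/(-72 + 36*sqrt(2))**2)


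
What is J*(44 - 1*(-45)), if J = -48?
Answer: -4272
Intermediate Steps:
J*(44 - 1*(-45)) = -48*(44 - 1*(-45)) = -48*(44 + 45) = -48*89 = -4272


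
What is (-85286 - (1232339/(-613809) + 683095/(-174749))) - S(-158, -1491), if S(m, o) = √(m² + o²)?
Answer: -9147355697675360/107262508941 - √2248045 ≈ -86779.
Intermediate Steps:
(-85286 - (1232339/(-613809) + 683095/(-174749))) - S(-158, -1491) = (-85286 - (1232339/(-613809) + 683095/(-174749))) - √((-158)² + (-1491)²) = (-85286 - (1232339*(-1/613809) + 683095*(-1/174749))) - √(24964 + 2223081) = (-85286 - (-1232339/613809 - 683095/174749)) - √2248045 = (-85286 - 1*(-634639866766/107262508941)) - √2248045 = (-85286 + 634639866766/107262508941) - √2248045 = -9147355697675360/107262508941 - √2248045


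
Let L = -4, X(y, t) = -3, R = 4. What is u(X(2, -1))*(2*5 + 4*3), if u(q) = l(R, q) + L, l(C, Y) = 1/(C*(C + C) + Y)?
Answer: -2530/29 ≈ -87.241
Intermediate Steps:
l(C, Y) = 1/(Y + 2*C**2) (l(C, Y) = 1/(C*(2*C) + Y) = 1/(2*C**2 + Y) = 1/(Y + 2*C**2))
u(q) = -4 + 1/(32 + q) (u(q) = 1/(q + 2*4**2) - 4 = 1/(q + 2*16) - 4 = 1/(q + 32) - 4 = 1/(32 + q) - 4 = -4 + 1/(32 + q))
u(X(2, -1))*(2*5 + 4*3) = ((-127 - 4*(-3))/(32 - 3))*(2*5 + 4*3) = ((-127 + 12)/29)*(10 + 12) = ((1/29)*(-115))*22 = -115/29*22 = -2530/29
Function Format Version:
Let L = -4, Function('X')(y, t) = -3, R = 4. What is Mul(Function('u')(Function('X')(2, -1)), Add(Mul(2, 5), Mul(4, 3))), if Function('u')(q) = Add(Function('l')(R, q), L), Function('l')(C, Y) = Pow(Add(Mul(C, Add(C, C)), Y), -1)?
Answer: Rational(-2530, 29) ≈ -87.241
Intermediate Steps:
Function('l')(C, Y) = Pow(Add(Y, Mul(2, Pow(C, 2))), -1) (Function('l')(C, Y) = Pow(Add(Mul(C, Mul(2, C)), Y), -1) = Pow(Add(Mul(2, Pow(C, 2)), Y), -1) = Pow(Add(Y, Mul(2, Pow(C, 2))), -1))
Function('u')(q) = Add(-4, Pow(Add(32, q), -1)) (Function('u')(q) = Add(Pow(Add(q, Mul(2, Pow(4, 2))), -1), -4) = Add(Pow(Add(q, Mul(2, 16)), -1), -4) = Add(Pow(Add(q, 32), -1), -4) = Add(Pow(Add(32, q), -1), -4) = Add(-4, Pow(Add(32, q), -1)))
Mul(Function('u')(Function('X')(2, -1)), Add(Mul(2, 5), Mul(4, 3))) = Mul(Mul(Pow(Add(32, -3), -1), Add(-127, Mul(-4, -3))), Add(Mul(2, 5), Mul(4, 3))) = Mul(Mul(Pow(29, -1), Add(-127, 12)), Add(10, 12)) = Mul(Mul(Rational(1, 29), -115), 22) = Mul(Rational(-115, 29), 22) = Rational(-2530, 29)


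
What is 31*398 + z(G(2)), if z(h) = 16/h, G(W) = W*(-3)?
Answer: 37006/3 ≈ 12335.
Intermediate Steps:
G(W) = -3*W
31*398 + z(G(2)) = 31*398 + 16/((-3*2)) = 12338 + 16/(-6) = 12338 + 16*(-⅙) = 12338 - 8/3 = 37006/3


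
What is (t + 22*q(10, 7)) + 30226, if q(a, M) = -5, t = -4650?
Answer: 25466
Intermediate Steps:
(t + 22*q(10, 7)) + 30226 = (-4650 + 22*(-5)) + 30226 = (-4650 - 110) + 30226 = -4760 + 30226 = 25466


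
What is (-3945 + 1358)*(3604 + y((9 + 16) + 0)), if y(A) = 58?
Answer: -9473594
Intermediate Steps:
(-3945 + 1358)*(3604 + y((9 + 16) + 0)) = (-3945 + 1358)*(3604 + 58) = -2587*3662 = -9473594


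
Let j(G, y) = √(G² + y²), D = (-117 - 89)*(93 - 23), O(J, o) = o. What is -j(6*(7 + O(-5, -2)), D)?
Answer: -10*√2079373 ≈ -14420.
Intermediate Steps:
D = -14420 (D = -206*70 = -14420)
-j(6*(7 + O(-5, -2)), D) = -√((6*(7 - 2))² + (-14420)²) = -√((6*5)² + 207936400) = -√(30² + 207936400) = -√(900 + 207936400) = -√207937300 = -10*√2079373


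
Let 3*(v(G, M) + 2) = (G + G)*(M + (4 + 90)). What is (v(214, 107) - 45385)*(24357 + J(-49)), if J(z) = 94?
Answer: -408600661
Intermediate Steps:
v(G, M) = -2 + 2*G*(94 + M)/3 (v(G, M) = -2 + ((G + G)*(M + (4 + 90)))/3 = -2 + ((2*G)*(M + 94))/3 = -2 + ((2*G)*(94 + M))/3 = -2 + (2*G*(94 + M))/3 = -2 + 2*G*(94 + M)/3)
(v(214, 107) - 45385)*(24357 + J(-49)) = ((-2 + (188/3)*214 + (2/3)*214*107) - 45385)*(24357 + 94) = ((-2 + 40232/3 + 45796/3) - 45385)*24451 = (28674 - 45385)*24451 = -16711*24451 = -408600661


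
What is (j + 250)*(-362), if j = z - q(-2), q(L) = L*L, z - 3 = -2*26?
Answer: -71314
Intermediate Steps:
z = -49 (z = 3 - 2*26 = 3 - 52 = -49)
q(L) = L**2
j = -53 (j = -49 - 1*(-2)**2 = -49 - 1*4 = -49 - 4 = -53)
(j + 250)*(-362) = (-53 + 250)*(-362) = 197*(-362) = -71314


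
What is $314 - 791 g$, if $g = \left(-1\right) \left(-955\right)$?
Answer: $-755091$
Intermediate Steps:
$g = 955$
$314 - 791 g = 314 - 755405 = -755091$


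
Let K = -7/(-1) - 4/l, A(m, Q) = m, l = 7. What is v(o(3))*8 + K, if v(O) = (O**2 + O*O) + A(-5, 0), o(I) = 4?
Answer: 1557/7 ≈ 222.43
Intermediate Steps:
K = 45/7 (K = -7/(-1) - 4/7 = -7*(-1) - 4*1/7 = 7 - 4/7 = 45/7 ≈ 6.4286)
v(O) = -5 + 2*O**2 (v(O) = (O**2 + O*O) - 5 = (O**2 + O**2) - 5 = 2*O**2 - 5 = -5 + 2*O**2)
v(o(3))*8 + K = (-5 + 2*4**2)*8 + 45/7 = (-5 + 2*16)*8 + 45/7 = (-5 + 32)*8 + 45/7 = 27*8 + 45/7 = 216 + 45/7 = 1557/7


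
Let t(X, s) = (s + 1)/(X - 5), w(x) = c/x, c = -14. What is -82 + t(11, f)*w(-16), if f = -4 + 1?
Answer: -1975/24 ≈ -82.292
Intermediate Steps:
w(x) = -14/x
f = -3
t(X, s) = (1 + s)/(-5 + X)
-82 + t(11, f)*w(-16) = -82 + ((1 - 3)/(-5 + 11))*(-14/(-16)) = -82 + (-2/6)*(-14*(-1/16)) = -82 + ((1/6)*(-2))*(7/8) = -82 - 1/3*7/8 = -82 - 7/24 = -1975/24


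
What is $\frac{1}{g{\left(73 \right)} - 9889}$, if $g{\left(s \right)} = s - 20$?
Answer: $- \frac{1}{9836} \approx -0.00010167$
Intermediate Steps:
$g{\left(s \right)} = -20 + s$
$\frac{1}{g{\left(73 \right)} - 9889} = \frac{1}{\left(-20 + 73\right) - 9889} = \frac{1}{53 - 9889} = \frac{1}{-9836} = - \frac{1}{9836}$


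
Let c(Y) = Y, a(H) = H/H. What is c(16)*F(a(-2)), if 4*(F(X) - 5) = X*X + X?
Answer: 88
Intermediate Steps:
a(H) = 1
F(X) = 5 + X/4 + X²/4 (F(X) = 5 + (X*X + X)/4 = 5 + (X² + X)/4 = 5 + (X + X²)/4 = 5 + (X/4 + X²/4) = 5 + X/4 + X²/4)
c(16)*F(a(-2)) = 16*(5 + (¼)*1 + (¼)*1²) = 16*(5 + ¼ + (¼)*1) = 16*(5 + ¼ + ¼) = 16*(11/2) = 88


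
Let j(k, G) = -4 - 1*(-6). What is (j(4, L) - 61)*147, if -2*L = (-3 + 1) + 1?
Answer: -8673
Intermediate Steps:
L = 1/2 (L = -((-3 + 1) + 1)/2 = -(-2 + 1)/2 = -1/2*(-1) = 1/2 ≈ 0.50000)
j(k, G) = 2 (j(k, G) = -4 + 6 = 2)
(j(4, L) - 61)*147 = (2 - 61)*147 = -59*147 = -8673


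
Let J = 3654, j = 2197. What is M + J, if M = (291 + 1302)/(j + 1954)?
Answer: 15169347/4151 ≈ 3654.4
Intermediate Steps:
M = 1593/4151 (M = (291 + 1302)/(2197 + 1954) = 1593/4151 ≈ 0.38376)
M + J = 1593/4151 + 3654 = 15169347/4151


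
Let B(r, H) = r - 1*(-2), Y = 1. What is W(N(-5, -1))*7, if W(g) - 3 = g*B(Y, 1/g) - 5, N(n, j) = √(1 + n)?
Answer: -14 + 42*I ≈ -14.0 + 42.0*I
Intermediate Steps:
B(r, H) = 2 + r (B(r, H) = r + 2 = 2 + r)
W(g) = -2 + 3*g (W(g) = 3 + (g*(2 + 1) - 5) = 3 + (g*3 - 5) = 3 + (3*g - 5) = 3 + (-5 + 3*g) = -2 + 3*g)
W(N(-5, -1))*7 = (-2 + 3*√(1 - 5))*7 = (-2 + 3*√(-4))*7 = (-2 + 3*(2*I))*7 = (-2 + 6*I)*7 = -14 + 42*I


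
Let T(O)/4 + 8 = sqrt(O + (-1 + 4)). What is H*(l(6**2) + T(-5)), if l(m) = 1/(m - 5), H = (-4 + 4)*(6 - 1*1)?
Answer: 0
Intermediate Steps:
H = 0 (H = 0*(6 - 1) = 0*5 = 0)
T(O) = -32 + 4*sqrt(3 + O) (T(O) = -32 + 4*sqrt(O + (-1 + 4)) = -32 + 4*sqrt(O + 3) = -32 + 4*sqrt(3 + O))
l(m) = 1/(-5 + m)
H*(l(6**2) + T(-5)) = 0*(1/(-5 + 6**2) + (-32 + 4*sqrt(3 - 5))) = 0*(1/(-5 + 36) + (-32 + 4*sqrt(-2))) = 0*(1/31 + (-32 + 4*(I*sqrt(2)))) = 0*(1/31 + (-32 + 4*I*sqrt(2))) = 0*(-991/31 + 4*I*sqrt(2)) = 0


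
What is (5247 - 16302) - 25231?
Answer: -36286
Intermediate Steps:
(5247 - 16302) - 25231 = -11055 - 25231 = -36286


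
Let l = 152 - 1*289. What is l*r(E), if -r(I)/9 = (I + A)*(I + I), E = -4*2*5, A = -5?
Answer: 4438800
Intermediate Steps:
E = -40 (E = -8*5 = -40)
l = -137 (l = 152 - 289 = -137)
r(I) = -18*I*(-5 + I) (r(I) = -9*(I - 5)*(I + I) = -9*(-5 + I)*2*I = -18*I*(-5 + I))
l*r(E) = -2466*(-40)*(5 - 1*(-40)) = -2466*(-40)*(5 + 40) = -2466*(-40)*45 = -137*(-32400) = 4438800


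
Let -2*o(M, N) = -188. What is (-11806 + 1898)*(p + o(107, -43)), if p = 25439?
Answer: -252980964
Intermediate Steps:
o(M, N) = 94 (o(M, N) = -½*(-188) = 94)
(-11806 + 1898)*(p + o(107, -43)) = (-11806 + 1898)*(25439 + 94) = -9908*25533 = -252980964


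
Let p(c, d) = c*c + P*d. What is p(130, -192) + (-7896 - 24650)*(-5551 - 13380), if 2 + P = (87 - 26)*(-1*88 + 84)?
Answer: 616192458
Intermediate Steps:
P = -246 (P = -2 + (87 - 26)*(-1*88 + 84) = -2 + 61*(-88 + 84) = -2 + 61*(-4) = -2 - 244 = -246)
p(c, d) = c² - 246*d (p(c, d) = c*c - 246*d = c² - 246*d)
p(130, -192) + (-7896 - 24650)*(-5551 - 13380) = (130² - 246*(-192)) + (-7896 - 24650)*(-5551 - 13380) = (16900 + 47232) - 32546*(-18931) = 64132 + 616128326 = 616192458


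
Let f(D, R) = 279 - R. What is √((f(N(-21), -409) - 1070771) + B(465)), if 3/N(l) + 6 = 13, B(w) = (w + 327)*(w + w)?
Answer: I*√333523 ≈ 577.51*I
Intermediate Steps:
B(w) = 2*w*(327 + w) (B(w) = (327 + w)*(2*w) = 2*w*(327 + w))
N(l) = 3/7 (N(l) = 3/(-6 + 13) = 3/7)
√((f(N(-21), -409) - 1070771) + B(465)) = √(((279 - 1*(-409)) - 1070771) + 2*465*(327 + 465)) = √(((279 + 409) - 1070771) + 2*465*792) = √((688 - 1070771) + 736560) = √(-1070083 + 736560) = √(-333523) = I*√333523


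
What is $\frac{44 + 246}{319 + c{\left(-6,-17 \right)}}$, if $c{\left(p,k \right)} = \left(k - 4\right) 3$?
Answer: $\frac{145}{128} \approx 1.1328$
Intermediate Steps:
$c{\left(p,k \right)} = -12 + 3 k$ ($c{\left(p,k \right)} = \left(-4 + k\right) 3 = -12 + 3 k$)
$\frac{44 + 246}{319 + c{\left(-6,-17 \right)}} = \frac{44 + 246}{319 + \left(-12 + 3 \left(-17\right)\right)} = \frac{290}{319 - 63} = \frac{290}{256} = 290 \cdot \frac{1}{256} = \frac{145}{128}$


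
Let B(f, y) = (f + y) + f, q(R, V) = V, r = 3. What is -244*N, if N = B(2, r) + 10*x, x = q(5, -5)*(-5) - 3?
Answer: -55388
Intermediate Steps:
B(f, y) = y + 2*f
x = 22 (x = -5*(-5) - 3 = 25 - 3 = 22)
N = 227 (N = (3 + 2*2) + 10*22 = (3 + 4) + 220 = 7 + 220 = 227)
-244*N = -244*227 = -55388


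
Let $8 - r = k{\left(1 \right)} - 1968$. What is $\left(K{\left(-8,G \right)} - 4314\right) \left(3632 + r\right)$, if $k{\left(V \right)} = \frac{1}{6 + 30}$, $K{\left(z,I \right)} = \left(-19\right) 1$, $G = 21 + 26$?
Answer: $- \frac{874776371}{36} \approx -2.4299 \cdot 10^{7}$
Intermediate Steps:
$G = 47$
$K{\left(z,I \right)} = -19$
$k{\left(V \right)} = \frac{1}{36}$
$r = \frac{71135}{36}$ ($r = 8 - \left(\frac{1}{36} - 1968\right) = 8 - - \frac{70847}{36} = 8 + \frac{70847}{36} = \frac{71135}{36} \approx 1976.0$)
$\left(K{\left(-8,G \right)} - 4314\right) \left(3632 + r\right) = \left(-19 - 4314\right) \left(3632 + \frac{71135}{36}\right) = \left(-4333\right) \frac{201887}{36} = - \frac{874776371}{36}$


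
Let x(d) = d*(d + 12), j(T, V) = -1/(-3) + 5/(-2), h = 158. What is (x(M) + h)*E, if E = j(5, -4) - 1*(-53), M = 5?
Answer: 24705/2 ≈ 12353.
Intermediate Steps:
j(T, V) = -13/6 (j(T, V) = -1*(-1/3) + 5*(-1/2) = 1/3 - 5/2 = -13/6)
x(d) = d*(12 + d)
E = 305/6 (E = -13/6 - 1*(-53) = -13/6 + 53 = 305/6 ≈ 50.833)
(x(M) + h)*E = (5*(12 + 5) + 158)*(305/6) = (5*17 + 158)*(305/6) = (85 + 158)*(305/6) = 243*(305/6) = 24705/2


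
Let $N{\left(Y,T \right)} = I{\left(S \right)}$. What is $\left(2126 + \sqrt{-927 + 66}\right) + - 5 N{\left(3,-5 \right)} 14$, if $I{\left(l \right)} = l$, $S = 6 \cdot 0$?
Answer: $2126 + i \sqrt{861} \approx 2126.0 + 29.343 i$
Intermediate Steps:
$S = 0$
$N{\left(Y,T \right)} = 0$
$\left(2126 + \sqrt{-927 + 66}\right) + - 5 N{\left(3,-5 \right)} 14 = \left(2126 + \sqrt{-927 + 66}\right) + \left(-5\right) 0 \cdot 14 = \left(2126 + \sqrt{-861}\right) + 0 \cdot 14 = \left(2126 + i \sqrt{861}\right) + 0 = 2126 + i \sqrt{861}$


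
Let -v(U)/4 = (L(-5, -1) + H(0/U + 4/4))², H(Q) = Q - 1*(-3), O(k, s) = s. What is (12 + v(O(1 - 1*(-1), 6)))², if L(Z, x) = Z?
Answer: 64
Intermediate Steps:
H(Q) = 3 + Q (H(Q) = Q + 3 = 3 + Q)
v(U) = -4 (v(U) = -4*(-5 + (3 + (0/U + 4/4)))² = -4*(-5 + (3 + (0 + 4*(¼))))² = -4*(-5 + (3 + (0 + 1)))² = -4*(-5 + (3 + 1))² = -4*(-5 + 4)² = -4*(-1)² = -4*1 = -4)
(12 + v(O(1 - 1*(-1), 6)))² = (12 - 4)² = 8² = 64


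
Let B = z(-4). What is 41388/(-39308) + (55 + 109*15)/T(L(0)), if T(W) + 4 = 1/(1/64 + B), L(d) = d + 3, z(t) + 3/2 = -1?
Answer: -264785607/687890 ≈ -384.92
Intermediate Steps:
z(t) = -5/2 (z(t) = -3/2 - 1 = -5/2)
B = -5/2 ≈ -2.5000
L(d) = 3 + d
T(W) = -700/159 (T(W) = -4 + 1/(1/64 - 5/2) = -4 + 1/(-159/64) = -4 - 64/159 = -700/159)
41388/(-39308) + (55 + 109*15)/T(L(0)) = 41388/(-39308) + (55 + 109*15)/(-700/159) = 41388*(-1/39308) + (55 + 1635)*(-159/700) = -10347/9827 + 1690*(-159/700) = -10347/9827 - 26871/70 = -264785607/687890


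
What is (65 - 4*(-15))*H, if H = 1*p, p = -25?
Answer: -3125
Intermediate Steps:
H = -25 (H = 1*(-25) = -25)
(65 - 4*(-15))*H = (65 - 4*(-15))*(-25) = (65 + 60)*(-25) = 125*(-25) = -3125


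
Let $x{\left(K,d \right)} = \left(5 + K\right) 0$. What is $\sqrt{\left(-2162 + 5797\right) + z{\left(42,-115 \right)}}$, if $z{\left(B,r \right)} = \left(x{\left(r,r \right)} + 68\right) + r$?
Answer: $2 \sqrt{897} \approx 59.9$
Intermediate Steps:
$x{\left(K,d \right)} = 0$
$z{\left(B,r \right)} = 68 + r$ ($z{\left(B,r \right)} = \left(0 + 68\right) + r = 68 + r$)
$\sqrt{\left(-2162 + 5797\right) + z{\left(42,-115 \right)}} = \sqrt{\left(-2162 + 5797\right) + \left(68 - 115\right)} = \sqrt{3635 - 47} = \sqrt{3588} = 2 \sqrt{897}$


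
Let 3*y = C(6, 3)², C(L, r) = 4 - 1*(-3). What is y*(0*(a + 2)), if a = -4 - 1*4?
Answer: 0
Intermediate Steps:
C(L, r) = 7 (C(L, r) = 4 + 3 = 7)
a = -8 (a = -4 - 4 = -8)
y = 49/3 (y = (⅓)*7² = (⅓)*49 = 49/3 ≈ 16.333)
y*(0*(a + 2)) = 49*(0*(-8 + 2))/3 = 49*(0*(-6))/3 = (49/3)*0 = 0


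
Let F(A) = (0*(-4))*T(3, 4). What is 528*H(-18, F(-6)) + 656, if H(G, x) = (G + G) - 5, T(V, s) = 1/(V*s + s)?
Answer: -20992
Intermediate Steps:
T(V, s) = 1/(s + V*s)
F(A) = 0 (F(A) = (0*(-4))*(1/(4*(1 + 3))) = 0*((¼)/4) = 0*((¼)*(¼)) = 0*(1/16) = 0)
H(G, x) = -5 + 2*G (H(G, x) = 2*G - 5 = -5 + 2*G)
528*H(-18, F(-6)) + 656 = 528*(-5 + 2*(-18)) + 656 = 528*(-5 - 36) + 656 = 528*(-41) + 656 = -21648 + 656 = -20992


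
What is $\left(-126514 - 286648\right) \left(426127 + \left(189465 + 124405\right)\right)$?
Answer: $-305738640514$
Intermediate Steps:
$\left(-126514 - 286648\right) \left(426127 + \left(189465 + 124405\right)\right) = - 413162 \left(426127 + 313870\right) = \left(-413162\right) 739997 = -305738640514$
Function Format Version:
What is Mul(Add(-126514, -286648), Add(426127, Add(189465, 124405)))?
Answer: -305738640514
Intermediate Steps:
Mul(Add(-126514, -286648), Add(426127, Add(189465, 124405))) = Mul(-413162, Add(426127, 313870)) = Mul(-413162, 739997) = -305738640514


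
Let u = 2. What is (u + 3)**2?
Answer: 25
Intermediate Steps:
(u + 3)**2 = (2 + 3)**2 = 5**2 = 25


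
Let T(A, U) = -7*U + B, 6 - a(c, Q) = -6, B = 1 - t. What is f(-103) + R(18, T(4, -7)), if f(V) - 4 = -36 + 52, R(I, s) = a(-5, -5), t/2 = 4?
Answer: 32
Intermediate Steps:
t = 8 (t = 2*4 = 8)
B = -7 (B = 1 - 1*8 = 1 - 8 = -7)
a(c, Q) = 12 (a(c, Q) = 6 - 1*(-6) = 6 + 6 = 12)
T(A, U) = -7 - 7*U (T(A, U) = -7*U - 7 = -7 - 7*U)
R(I, s) = 12
f(V) = 20 (f(V) = 4 + (-36 + 52) = 4 + 16 = 20)
f(-103) + R(18, T(4, -7)) = 20 + 12 = 32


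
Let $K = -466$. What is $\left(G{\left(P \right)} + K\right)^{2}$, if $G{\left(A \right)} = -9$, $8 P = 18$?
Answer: $225625$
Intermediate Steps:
$P = \frac{9}{4}$ ($P = \frac{1}{8} \cdot 18 = \frac{9}{4} \approx 2.25$)
$\left(G{\left(P \right)} + K\right)^{2} = \left(-9 - 466\right)^{2} = \left(-475\right)^{2} = 225625$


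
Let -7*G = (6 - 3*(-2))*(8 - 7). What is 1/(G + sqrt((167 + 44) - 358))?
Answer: -28/2449 - 343*I*sqrt(3)/7347 ≈ -0.011433 - 0.080862*I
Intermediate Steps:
G = -12/7 (G = -(6 - 3*(-2))*(8 - 7)/7 = -(6 + 6)/7 = -12/7 ≈ -1.7143)
1/(G + sqrt((167 + 44) - 358)) = 1/(-12/7 + sqrt((167 + 44) - 358)) = 1/(-12/7 + sqrt(211 - 358)) = 1/(-12/7 + sqrt(-147)) = 1/(-12/7 + 7*I*sqrt(3))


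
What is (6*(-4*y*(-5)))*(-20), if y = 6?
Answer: -14400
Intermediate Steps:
(6*(-4*y*(-5)))*(-20) = (6*(-4*6*(-5)))*(-20) = (6*(-24*(-5)))*(-20) = (6*120)*(-20) = 720*(-20) = -14400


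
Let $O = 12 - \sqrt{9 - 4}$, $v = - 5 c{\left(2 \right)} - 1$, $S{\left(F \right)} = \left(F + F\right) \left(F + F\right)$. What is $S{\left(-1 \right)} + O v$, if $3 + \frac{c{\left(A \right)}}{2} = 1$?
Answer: $232 - 19 \sqrt{5} \approx 189.51$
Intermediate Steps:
$S{\left(F \right)} = 4 F^{2}$ ($S{\left(F \right)} = 2 F 2 F = 4 F^{2}$)
$c{\left(A \right)} = -4$ ($c{\left(A \right)} = -6 + 2 \cdot 1 = -6 + 2 = -4$)
$v = 19$ ($v = \left(-5\right) \left(-4\right) - 1 = 20 - 1 = 19$)
$O = 12 - \sqrt{5} \approx 9.7639$
$S{\left(-1 \right)} + O v = 4 \left(-1\right)^{2} + \left(12 - \sqrt{5}\right) 19 = 4 \cdot 1 + \left(228 - 19 \sqrt{5}\right) = 4 + \left(228 - 19 \sqrt{5}\right) = 232 - 19 \sqrt{5}$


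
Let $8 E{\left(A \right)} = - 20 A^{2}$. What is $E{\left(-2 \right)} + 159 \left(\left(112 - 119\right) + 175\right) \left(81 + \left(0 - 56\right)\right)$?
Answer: $667790$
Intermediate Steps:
$E{\left(A \right)} = - \frac{5 A^{2}}{2}$ ($E{\left(A \right)} = \frac{\left(-20\right) A^{2}}{8} = - \frac{5 A^{2}}{2}$)
$E{\left(-2 \right)} + 159 \left(\left(112 - 119\right) + 175\right) \left(81 + \left(0 - 56\right)\right) = - \frac{5 \left(-2\right)^{2}}{2} + 159 \left(\left(112 - 119\right) + 175\right) \left(81 + \left(0 - 56\right)\right) = \left(- \frac{5}{2}\right) 4 + 159 \left(\left(112 - 119\right) + 175\right) \left(81 - 56\right) = -10 + 159 \left(-7 + 175\right) 25 = -10 + 159 \cdot 168 \cdot 25 = -10 + 159 \cdot 4200 = -10 + 667800 = 667790$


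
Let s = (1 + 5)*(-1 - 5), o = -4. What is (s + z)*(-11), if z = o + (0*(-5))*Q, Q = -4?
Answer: 440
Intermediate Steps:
z = -4 (z = -4 + (0*(-5))*(-4) = -4 + 0*(-4) = -4 + 0 = -4)
s = -36 (s = 6*(-6) = -36)
(s + z)*(-11) = (-36 - 4)*(-11) = -40*(-11) = 440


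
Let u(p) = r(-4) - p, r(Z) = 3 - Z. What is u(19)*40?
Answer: -480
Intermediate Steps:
u(p) = 7 - p (u(p) = (3 - 1*(-4)) - p = (3 + 4) - p = 7 - p)
u(19)*40 = (7 - 1*19)*40 = (7 - 19)*40 = -12*40 = -480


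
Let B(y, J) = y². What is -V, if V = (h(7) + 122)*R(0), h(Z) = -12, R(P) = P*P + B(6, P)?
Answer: -3960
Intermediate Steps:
R(P) = 36 + P² (R(P) = P*P + 6² = P² + 36 = 36 + P²)
V = 3960 (V = (-12 + 122)*(36 + 0²) = 110*(36 + 0) = 110*36 = 3960)
-V = -1*3960 = -3960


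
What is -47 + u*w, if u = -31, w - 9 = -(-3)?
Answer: -419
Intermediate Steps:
w = 12 (w = 9 - (-3) = 9 - 3*(-1) = 9 + 3 = 12)
-47 + u*w = -47 - 31*12 = -47 - 372 = -419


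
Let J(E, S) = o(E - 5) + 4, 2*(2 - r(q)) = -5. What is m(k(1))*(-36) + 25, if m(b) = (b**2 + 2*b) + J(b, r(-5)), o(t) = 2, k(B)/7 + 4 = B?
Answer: -14555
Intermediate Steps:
k(B) = -28 + 7*B
r(q) = 9/2 (r(q) = 2 - 1/2*(-5) = 2 + 5/2 = 9/2)
J(E, S) = 6 (J(E, S) = 2 + 4 = 6)
m(b) = 6 + b**2 + 2*b (m(b) = (b**2 + 2*b) + 6 = 6 + b**2 + 2*b)
m(k(1))*(-36) + 25 = (6 + (-28 + 7*1)**2 + 2*(-28 + 7*1))*(-36) + 25 = (6 + (-28 + 7)**2 + 2*(-28 + 7))*(-36) + 25 = (6 + (-21)**2 + 2*(-21))*(-36) + 25 = (6 + 441 - 42)*(-36) + 25 = 405*(-36) + 25 = -14580 + 25 = -14555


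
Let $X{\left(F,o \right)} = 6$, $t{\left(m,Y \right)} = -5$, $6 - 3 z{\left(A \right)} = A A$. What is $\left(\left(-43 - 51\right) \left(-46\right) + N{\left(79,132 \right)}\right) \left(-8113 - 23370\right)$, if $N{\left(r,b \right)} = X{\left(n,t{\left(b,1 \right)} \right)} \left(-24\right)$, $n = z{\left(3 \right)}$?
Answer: $-131598940$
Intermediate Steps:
$z{\left(A \right)} = 2 - \frac{A^{2}}{3}$ ($z{\left(A \right)} = 2 - \frac{A A}{3} = 2 - \frac{A^{2}}{3}$)
$n = -1$ ($n = 2 - \frac{3^{2}}{3} = 2 - 3 = -1$)
$N{\left(r,b \right)} = -144$ ($N{\left(r,b \right)} = 6 \left(-24\right) = -144$)
$\left(\left(-43 - 51\right) \left(-46\right) + N{\left(79,132 \right)}\right) \left(-8113 - 23370\right) = \left(\left(-43 - 51\right) \left(-46\right) - 144\right) \left(-8113 - 23370\right) = \left(\left(-94\right) \left(-46\right) - 144\right) \left(-31483\right) = \left(4324 - 144\right) \left(-31483\right) = 4180 \left(-31483\right) = -131598940$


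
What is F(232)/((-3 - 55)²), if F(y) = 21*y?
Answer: 42/29 ≈ 1.4483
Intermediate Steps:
F(232)/((-3 - 55)²) = (21*232)/((-3 - 55)²) = 4872/((-58)²) = 4872/3364 = 4872*(1/3364) = 42/29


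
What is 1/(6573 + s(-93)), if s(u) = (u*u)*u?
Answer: -1/797784 ≈ -1.2535e-6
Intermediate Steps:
s(u) = u³ (s(u) = u²*u = u³)
1/(6573 + s(-93)) = 1/(6573 + (-93)³) = 1/(6573 - 804357) = 1/(-797784) = -1/797784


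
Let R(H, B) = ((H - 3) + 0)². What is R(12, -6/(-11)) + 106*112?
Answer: 11953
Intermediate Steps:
R(H, B) = (-3 + H)² (R(H, B) = ((-3 + H) + 0)² = (-3 + H)²)
R(12, -6/(-11)) + 106*112 = (-3 + 12)² + 106*112 = 9² + 11872 = 81 + 11872 = 11953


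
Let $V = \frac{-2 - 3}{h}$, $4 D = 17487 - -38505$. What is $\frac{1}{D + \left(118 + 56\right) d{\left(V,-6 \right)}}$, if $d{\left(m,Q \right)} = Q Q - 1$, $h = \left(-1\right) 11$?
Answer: $\frac{1}{20088} \approx 4.9781 \cdot 10^{-5}$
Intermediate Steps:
$D = 13998$ ($D = \frac{17487 - -38505}{4} = \frac{17487 + 38505}{4} = \frac{1}{4} \cdot 55992 = 13998$)
$h = -11$
$V = \frac{5}{11}$ ($V = \frac{-2 - 3}{-11} = \left(-2 - 3\right) \left(- \frac{1}{11}\right) = \left(-5\right) \left(- \frac{1}{11}\right) = \frac{5}{11} \approx 0.45455$)
$d{\left(m,Q \right)} = -1 + Q^{2}$ ($d{\left(m,Q \right)} = Q^{2} - 1 = -1 + Q^{2}$)
$\frac{1}{D + \left(118 + 56\right) d{\left(V,-6 \right)}} = \frac{1}{13998 + \left(118 + 56\right) \left(-1 + \left(-6\right)^{2}\right)} = \frac{1}{13998 + 174 \left(-1 + 36\right)} = \frac{1}{13998 + 174 \cdot 35} = \frac{1}{13998 + 6090} = \frac{1}{20088}$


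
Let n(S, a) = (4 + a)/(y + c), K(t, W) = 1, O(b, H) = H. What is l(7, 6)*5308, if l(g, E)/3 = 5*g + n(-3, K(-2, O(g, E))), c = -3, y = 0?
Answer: 530800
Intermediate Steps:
n(S, a) = -4/3 - a/3 (n(S, a) = (4 + a)/(0 - 3) = (4 + a)/(-3) = (4 + a)*(-⅓) = -4/3 - a/3)
l(g, E) = -5 + 15*g (l(g, E) = 3*(5*g + (-4/3 - ⅓*1)) = 3*(5*g + (-4/3 - ⅓)) = 3*(5*g - 5/3) = 3*(-5/3 + 5*g) = -5 + 15*g)
l(7, 6)*5308 = (-5 + 15*7)*5308 = (-5 + 105)*5308 = 100*5308 = 530800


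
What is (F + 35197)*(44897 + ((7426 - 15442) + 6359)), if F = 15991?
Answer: 2213369120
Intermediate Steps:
(F + 35197)*(44897 + ((7426 - 15442) + 6359)) = (15991 + 35197)*(44897 + ((7426 - 15442) + 6359)) = 51188*(44897 + (-8016 + 6359)) = 51188*(44897 - 1657) = 51188*43240 = 2213369120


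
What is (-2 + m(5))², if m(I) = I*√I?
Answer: 129 - 20*√5 ≈ 84.279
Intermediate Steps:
m(I) = I^(3/2)
(-2 + m(5))² = (-2 + 5^(3/2))² = (-2 + 5*√5)²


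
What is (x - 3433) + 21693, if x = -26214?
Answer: -7954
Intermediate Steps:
(x - 3433) + 21693 = (-26214 - 3433) + 21693 = -29647 + 21693 = -7954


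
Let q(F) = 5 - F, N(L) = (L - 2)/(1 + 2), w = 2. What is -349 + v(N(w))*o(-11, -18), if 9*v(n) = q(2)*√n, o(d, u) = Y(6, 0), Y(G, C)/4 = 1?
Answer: -349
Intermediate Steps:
Y(G, C) = 4 (Y(G, C) = 4*1 = 4)
N(L) = -⅔ + L/3 (N(L) = (-2 + L)/3 = (-2 + L)*(⅓) = -⅔ + L/3)
o(d, u) = 4
v(n) = √n/3 (v(n) = ((5 - 1*2)*√n)/9 = ((5 - 2)*√n)/9 = (3*√n)/9 = √n/3)
-349 + v(N(w))*o(-11, -18) = -349 + (√(-⅔ + (⅓)*2)/3)*4 = -349 + (√(-⅔ + ⅔)/3)*4 = -349 + (√0/3)*4 = -349 + ((⅓)*0)*4 = -349 + 0*4 = -349 + 0 = -349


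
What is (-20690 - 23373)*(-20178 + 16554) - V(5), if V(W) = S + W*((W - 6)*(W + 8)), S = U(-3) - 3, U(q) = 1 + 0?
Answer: 159684379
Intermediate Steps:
U(q) = 1
S = -2 (S = 1 - 3 = -2)
V(W) = -2 + W*(-6 + W)*(8 + W) (V(W) = -2 + W*((W - 6)*(W + 8)) = -2 + W*((-6 + W)*(8 + W)) = -2 + W*(-6 + W)*(8 + W))
(-20690 - 23373)*(-20178 + 16554) - V(5) = (-20690 - 23373)*(-20178 + 16554) - (-2 + 5³ - 48*5 + 2*5²) = -44063*(-3624) - (-2 + 125 - 240 + 2*25) = 159684312 - (-2 + 125 - 240 + 50) = 159684312 - 1*(-67) = 159684312 + 67 = 159684379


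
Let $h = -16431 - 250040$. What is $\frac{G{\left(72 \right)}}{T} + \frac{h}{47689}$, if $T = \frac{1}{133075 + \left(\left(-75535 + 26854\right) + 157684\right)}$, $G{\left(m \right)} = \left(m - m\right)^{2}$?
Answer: $- \frac{266471}{47689} \approx -5.5877$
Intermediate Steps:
$G{\left(m \right)} = 0$ ($G{\left(m \right)} = 0^{2} = 0$)
$T = \frac{1}{242078}$ ($T = \frac{1}{133075 + \left(-48681 + 157684\right)} = \frac{1}{133075 + 109003} = \frac{1}{242078} \approx 4.1309 \cdot 10^{-6}$)
$h = -266471$ ($h = -16431 - 250040 = -266471$)
$\frac{G{\left(72 \right)}}{T} + \frac{h}{47689} = 0 \frac{1}{\frac{1}{242078}} - \frac{266471}{47689} = 0 \cdot 242078 - \frac{266471}{47689} = 0 - \frac{266471}{47689} = - \frac{266471}{47689}$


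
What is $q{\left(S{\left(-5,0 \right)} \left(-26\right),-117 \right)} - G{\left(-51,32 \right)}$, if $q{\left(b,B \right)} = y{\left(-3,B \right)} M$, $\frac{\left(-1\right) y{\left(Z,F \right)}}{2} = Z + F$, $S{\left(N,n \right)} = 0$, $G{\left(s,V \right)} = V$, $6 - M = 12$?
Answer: $-1472$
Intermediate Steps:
$M = -6$ ($M = 6 - 12 = -6$)
$y{\left(Z,F \right)} = - 2 F - 2 Z$ ($y{\left(Z,F \right)} = - 2 \left(Z + F\right) = - 2 \left(F + Z\right) = - 2 F - 2 Z$)
$q{\left(b,B \right)} = -36 + 12 B$ ($q{\left(b,B \right)} = \left(- 2 B - -6\right) \left(-6\right) = \left(- 2 B + 6\right) \left(-6\right) = \left(6 - 2 B\right) \left(-6\right) = -36 + 12 B$)
$q{\left(S{\left(-5,0 \right)} \left(-26\right),-117 \right)} - G{\left(-51,32 \right)} = \left(-36 + 12 \left(-117\right)\right) - 32 = \left(-36 - 1404\right) - 32 = -1440 - 32 = -1472$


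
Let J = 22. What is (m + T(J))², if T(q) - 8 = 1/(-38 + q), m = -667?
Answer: 111197025/256 ≈ 4.3436e+5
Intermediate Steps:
T(q) = 8 + 1/(-38 + q)
(m + T(J))² = (-667 + (-303 + 8*22)/(-38 + 22))² = (-667 + (-303 + 176)/(-16))² = (-667 - 1/16*(-127))² = (-667 + 127/16)² = (-10545/16)² = 111197025/256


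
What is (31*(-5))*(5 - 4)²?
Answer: -155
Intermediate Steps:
(31*(-5))*(5 - 4)² = -155*1² = -155*1 = -155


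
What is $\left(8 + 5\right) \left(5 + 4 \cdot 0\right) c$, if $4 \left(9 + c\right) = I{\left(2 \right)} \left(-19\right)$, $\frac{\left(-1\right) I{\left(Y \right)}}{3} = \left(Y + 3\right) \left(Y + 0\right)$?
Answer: $\frac{17355}{2} \approx 8677.5$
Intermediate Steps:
$I{\left(Y \right)} = - 3 Y \left(3 + Y\right)$ ($I{\left(Y \right)} = - 3 \left(Y + 3\right) \left(Y + 0\right) = - 3 \left(3 + Y\right) Y = - 3 Y \left(3 + Y\right)$)
$c = \frac{267}{2}$ ($c = -9 + \frac{\left(-3\right) 2 \left(3 + 2\right) \left(-19\right)}{4} = -9 + \frac{\left(-3\right) 2 \cdot 5 \left(-19\right)}{4} = -9 + \frac{\left(-30\right) \left(-19\right)}{4} = -9 + \frac{1}{4} \cdot 570 = -9 + \frac{285}{2} = \frac{267}{2} \approx 133.5$)
$\left(8 + 5\right) \left(5 + 4 \cdot 0\right) c = \left(8 + 5\right) \left(5 + 4 \cdot 0\right) \frac{267}{2} = 13 \left(5 + 0\right) \frac{267}{2} = 13 \cdot 5 \cdot \frac{267}{2} = 65 \cdot \frac{267}{2} = \frac{17355}{2}$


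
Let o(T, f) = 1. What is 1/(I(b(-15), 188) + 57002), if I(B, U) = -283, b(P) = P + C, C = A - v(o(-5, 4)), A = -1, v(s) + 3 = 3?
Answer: 1/56719 ≈ 1.7631e-5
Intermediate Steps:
v(s) = 0 (v(s) = -3 + 3 = 0)
C = -1 (C = -1 - 1*0 = -1 + 0 = -1)
b(P) = -1 + P (b(P) = P - 1 = -1 + P)
1/(I(b(-15), 188) + 57002) = 1/(-283 + 57002) = 1/56719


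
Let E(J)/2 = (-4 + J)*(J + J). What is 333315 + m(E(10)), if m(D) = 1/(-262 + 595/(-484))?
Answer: 42465330461/127403 ≈ 3.3332e+5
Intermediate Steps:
E(J) = 4*J*(-4 + J) (E(J) = 2*((-4 + J)*(J + J)) = 2*((-4 + J)*(2*J)) = 2*(2*J*(-4 + J)) = 4*J*(-4 + J))
m(D) = -484/127403 (m(D) = 1/(-262 + 595*(-1/484)) = 1/(-262 - 595/484) = 1/(-127403/484) = -484/127403)
333315 + m(E(10)) = 333315 - 484/127403 = 42465330461/127403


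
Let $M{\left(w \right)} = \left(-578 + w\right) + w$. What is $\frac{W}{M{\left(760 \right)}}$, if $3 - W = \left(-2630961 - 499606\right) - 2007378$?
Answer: $\frac{2568974}{471} \approx 5454.3$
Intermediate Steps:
$M{\left(w \right)} = -578 + 2 w$
$W = 5137948$ ($W = 3 - \left(\left(-2630961 - 499606\right) - 2007378\right) = 3 - \left(-3130567 - 2007378\right) = 3 - -5137945 = 3 + 5137945 = 5137948$)
$\frac{W}{M{\left(760 \right)}} = \frac{5137948}{-578 + 2 \cdot 760} = \frac{5137948}{-578 + 1520} = \frac{5137948}{942} = 5137948 \cdot \frac{1}{942} = \frac{2568974}{471}$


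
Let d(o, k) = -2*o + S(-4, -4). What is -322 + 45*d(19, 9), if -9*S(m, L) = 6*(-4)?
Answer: -1912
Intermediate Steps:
S(m, L) = 8/3 (S(m, L) = -2*(-4)/3 = -⅑*(-24) = 8/3)
d(o, k) = 8/3 - 2*o (d(o, k) = -2*o + 8/3 = 8/3 - 2*o)
-322 + 45*d(19, 9) = -322 + 45*(8/3 - 2*19) = -322 + 45*(8/3 - 38) = -322 + 45*(-106/3) = -322 - 1590 = -1912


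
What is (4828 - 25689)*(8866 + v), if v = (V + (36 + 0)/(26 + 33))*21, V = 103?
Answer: -13590253087/59 ≈ -2.3034e+8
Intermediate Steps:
v = 128373/59 (v = (103 + (36 + 0)/(26 + 33))*21 = (103 + 36/59)*21 = (6113/59)*21 = 128373/59 ≈ 2175.8)
(4828 - 25689)*(8866 + v) = (4828 - 25689)*(8866 + 128373/59) = -20861*651467/59 = -13590253087/59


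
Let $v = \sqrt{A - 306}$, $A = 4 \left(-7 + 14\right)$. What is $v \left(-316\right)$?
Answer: $- 316 i \sqrt{278} \approx - 5268.8 i$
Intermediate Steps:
$A = 28$ ($A = 4 \cdot 7 = 28$)
$v = i \sqrt{278}$ ($v = \sqrt{28 - 306} = \sqrt{-278} = i \sqrt{278} \approx 16.673 i$)
$v \left(-316\right) = i \sqrt{278} \left(-316\right) = - 316 i \sqrt{278}$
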